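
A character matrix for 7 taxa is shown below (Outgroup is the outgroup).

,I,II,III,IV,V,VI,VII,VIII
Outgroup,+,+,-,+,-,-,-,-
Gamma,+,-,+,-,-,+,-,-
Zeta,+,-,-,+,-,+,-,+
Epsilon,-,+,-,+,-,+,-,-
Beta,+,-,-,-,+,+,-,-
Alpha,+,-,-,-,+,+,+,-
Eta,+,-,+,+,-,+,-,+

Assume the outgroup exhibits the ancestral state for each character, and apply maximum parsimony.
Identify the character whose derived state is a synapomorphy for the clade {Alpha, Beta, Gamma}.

IV

Character polarity is set by the outgroup: the derived state is whichever differs from the outgroup's state, so for I, II, IV the derived state is '-', and for the remaining characters it is '+'.
I: derived state '-' in Epsilon only — an autapomorphy, so it tells us nothing about relationships among taxa.
Only Alpha, Beta, Eta, Gamma, and Zeta show the derived state '-' for II, supporting them as a clade.
III groups Eta and Gamma, which is incompatible with the clades supported by the remaining characters; treating it as convergent (homoplasy) costs fewer steps than any alternative tree.
IV (derived state '-') is shared by Alpha, Beta, and Gamma — a synapomorphy uniting that clade.
V: derived state '+' in Alpha and Beta only — synapomorphy for {Alpha, Beta}.
All ingroup taxa share the derived state '+' for VI; it defines the ingroup but does not resolve relationships within it.
VII: derived state '+' in Alpha only — an autapomorphy, so it tells us nothing about relationships among taxa.
Only Eta and Zeta show the derived state '+' for VIII, supporting them as a clade.
Most parsimonious ingroup topology: (((Gamma,(Beta,Alpha)),(Zeta,Eta)),Epsilon).
The clade {Alpha, Beta, Gamma} is supported by IV: its derived state '-' occurs in exactly those taxa and in no other taxon (including the outgroup).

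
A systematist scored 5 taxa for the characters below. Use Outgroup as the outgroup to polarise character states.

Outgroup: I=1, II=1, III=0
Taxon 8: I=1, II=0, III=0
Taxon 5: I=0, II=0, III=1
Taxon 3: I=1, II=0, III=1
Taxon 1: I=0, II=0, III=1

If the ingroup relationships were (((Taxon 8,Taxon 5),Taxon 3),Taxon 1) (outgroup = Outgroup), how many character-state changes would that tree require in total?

5

Map each character onto (((Taxon 8,Taxon 5),Taxon 3),Taxon 1) (rooted by Outgroup) and count the minimum state changes it requires (Fitch parsimony):
I: 2; II: 1; III: 2.
Total tree length = 5.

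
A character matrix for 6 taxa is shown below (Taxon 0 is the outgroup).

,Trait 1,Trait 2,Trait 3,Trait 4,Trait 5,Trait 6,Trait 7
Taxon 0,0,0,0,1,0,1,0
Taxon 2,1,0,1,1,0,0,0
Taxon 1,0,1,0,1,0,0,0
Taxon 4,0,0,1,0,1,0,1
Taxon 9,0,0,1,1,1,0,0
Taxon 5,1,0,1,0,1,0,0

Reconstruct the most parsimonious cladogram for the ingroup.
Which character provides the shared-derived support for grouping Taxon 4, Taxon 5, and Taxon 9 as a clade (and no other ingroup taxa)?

Trait 5

Character polarity is set by the outgroup: the derived state is whichever differs from the outgroup's state, so for Trait 4, Trait 6 the derived state is '0', and for the remaining characters it is '1'.
Trait 1 groups Taxon 2 and Taxon 5, which is incompatible with the clades supported by the remaining characters; treating it as convergent (homoplasy) costs fewer steps than any alternative tree.
Trait 2: derived state '1' in Taxon 1 only — an autapomorphy, so it tells us nothing about relationships among taxa.
Only Taxon 2, Taxon 4, Taxon 5, and Taxon 9 show the derived state '1' for Trait 3, supporting them as a clade.
Trait 4 (derived state '0') is shared by Taxon 4 and Taxon 5 — a synapomorphy uniting that clade.
Trait 5: derived state '1' in Taxon 4, Taxon 5, and Taxon 9 only — synapomorphy for {Taxon 4, Taxon 5, Taxon 9}.
Trait 6 (derived state '0') is shared by all ingroup taxa — unites the whole ingroup.
Trait 7: derived state '1' in Taxon 4 only — an autapomorphy, so it tells us nothing about relationships among taxa.
Most parsimonious ingroup topology: ((Taxon 2,((Taxon 4,Taxon 5),Taxon 9)),Taxon 1).
The clade {Taxon 4, Taxon 5, Taxon 9} is supported by Trait 5: its derived state '1' occurs in exactly those taxa and in no other taxon (including the outgroup).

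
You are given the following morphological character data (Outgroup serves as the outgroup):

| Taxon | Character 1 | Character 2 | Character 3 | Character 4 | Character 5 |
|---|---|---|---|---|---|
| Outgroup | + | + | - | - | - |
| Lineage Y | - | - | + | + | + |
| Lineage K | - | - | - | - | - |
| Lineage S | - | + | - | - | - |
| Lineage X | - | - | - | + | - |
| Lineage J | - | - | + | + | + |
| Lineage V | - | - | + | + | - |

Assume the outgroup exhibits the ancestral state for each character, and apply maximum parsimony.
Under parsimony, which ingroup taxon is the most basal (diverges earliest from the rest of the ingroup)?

Lineage S

Character polarity is set by the outgroup: the derived state is whichever differs from the outgroup's state, so for Character 1, Character 2 the derived state is '-', and for the remaining characters it is '+'.
All ingroup taxa share the derived state '-' for Character 1; it defines the ingroup but does not resolve relationships within it.
Only Lineage J, Lineage K, Lineage V, Lineage X, and Lineage Y show the derived state '-' for Character 2, supporting them as a clade.
Character 3: derived state '+' in Lineage J, Lineage V, and Lineage Y only — synapomorphy for {Lineage J, Lineage V, Lineage Y}.
Character 4 (derived state '+') is shared by Lineage J, Lineage V, Lineage X, and Lineage Y — a synapomorphy uniting that clade.
Character 5: derived state '+' in Lineage J and Lineage Y only — synapomorphy for {Lineage J, Lineage Y}.
Most parsimonious ingroup topology: (((((Lineage Y,Lineage J),Lineage V),Lineage X),Lineage K),Lineage S).
Lineage S is sister to the clade containing all other ingroup taxa, so it is the earliest-diverging (most basal) ingroup lineage.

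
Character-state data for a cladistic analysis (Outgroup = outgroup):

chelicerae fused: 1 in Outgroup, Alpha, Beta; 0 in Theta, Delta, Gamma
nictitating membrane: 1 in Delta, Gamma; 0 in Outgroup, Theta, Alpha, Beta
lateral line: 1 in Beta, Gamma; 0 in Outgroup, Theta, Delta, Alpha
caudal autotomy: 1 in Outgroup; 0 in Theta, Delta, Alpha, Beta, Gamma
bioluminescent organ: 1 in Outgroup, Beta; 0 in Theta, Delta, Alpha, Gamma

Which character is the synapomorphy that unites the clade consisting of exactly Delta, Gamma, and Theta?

chelicerae fused

Character polarity is set by the outgroup: the derived state is whichever differs from the outgroup's state, so for chelicerae fused, caudal autotomy, bioluminescent organ the derived state is '0', and for the remaining characters it is '1'.
Only Delta, Gamma, and Theta show the derived state '0' for chelicerae fused, supporting them as a clade.
Only Delta and Gamma show the derived state '1' for nictitating membrane, supporting them as a clade.
lateral line groups Beta and Gamma, which is incompatible with the clades supported by the remaining characters; treating it as convergent (homoplasy) costs fewer steps than any alternative tree.
All ingroup taxa share the derived state '0' for caudal autotomy; it defines the ingroup but does not resolve relationships within it.
Only Alpha, Delta, Gamma, and Theta show the derived state '0' for bioluminescent organ, supporting them as a clade.
Most parsimonious ingroup topology: (((Theta,(Delta,Gamma)),Alpha),Beta).
The clade {Delta, Gamma, Theta} is supported by chelicerae fused: its derived state '0' occurs in exactly those taxa and in no other taxon (including the outgroup).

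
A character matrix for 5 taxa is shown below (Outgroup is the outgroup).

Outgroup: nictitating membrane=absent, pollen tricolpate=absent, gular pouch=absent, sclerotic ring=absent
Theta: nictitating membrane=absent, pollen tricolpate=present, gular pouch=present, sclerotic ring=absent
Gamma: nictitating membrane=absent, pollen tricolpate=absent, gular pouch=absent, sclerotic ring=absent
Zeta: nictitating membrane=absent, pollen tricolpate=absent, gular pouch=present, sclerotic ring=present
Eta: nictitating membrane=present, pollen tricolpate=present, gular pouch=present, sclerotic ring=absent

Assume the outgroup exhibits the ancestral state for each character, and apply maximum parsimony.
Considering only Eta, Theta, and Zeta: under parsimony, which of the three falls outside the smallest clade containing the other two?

The outgroup has state 'absent' for every character, so 'present' is the derived state throughout.
nictitating membrane (derived state 'present') is unique to Eta (autapomorphy; uninformative for grouping).
pollen tricolpate: derived state 'present' in Eta and Theta only — synapomorphy for {Eta, Theta}.
Only Eta, Theta, and Zeta show the derived state 'present' for gular pouch, supporting them as a clade.
sclerotic ring: derived state 'present' in Zeta only — an autapomorphy, so it tells us nothing about relationships among taxa.
Most parsimonious ingroup topology: (((Theta,Eta),Zeta),Gamma).
Eta and Theta share a more recent common ancestor with each other than either does with Zeta, so Zeta is the least closely related of the three.

Zeta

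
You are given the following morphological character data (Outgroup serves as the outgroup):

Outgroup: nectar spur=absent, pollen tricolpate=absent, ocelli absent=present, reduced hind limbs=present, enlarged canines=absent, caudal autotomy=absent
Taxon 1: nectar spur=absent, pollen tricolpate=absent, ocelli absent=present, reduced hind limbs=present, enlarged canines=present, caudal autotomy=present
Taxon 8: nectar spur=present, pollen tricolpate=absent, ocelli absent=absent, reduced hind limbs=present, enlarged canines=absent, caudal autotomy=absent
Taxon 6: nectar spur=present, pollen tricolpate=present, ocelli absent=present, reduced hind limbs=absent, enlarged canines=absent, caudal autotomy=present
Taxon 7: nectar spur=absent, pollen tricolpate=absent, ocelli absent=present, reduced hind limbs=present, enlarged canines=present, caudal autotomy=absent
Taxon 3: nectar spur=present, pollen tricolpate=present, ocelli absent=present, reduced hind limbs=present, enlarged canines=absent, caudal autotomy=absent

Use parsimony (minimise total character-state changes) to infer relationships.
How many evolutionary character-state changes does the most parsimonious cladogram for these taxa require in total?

Character polarity is set by the outgroup: the derived state is whichever differs from the outgroup's state, so for ocelli absent, reduced hind limbs the derived state is 'absent', and for the remaining characters it is 'present'.
nectar spur: derived state 'present' in Taxon 3, Taxon 6, and Taxon 8 only — synapomorphy for {Taxon 3, Taxon 6, Taxon 8}.
pollen tricolpate (derived state 'present') is shared by Taxon 3 and Taxon 6 — a synapomorphy uniting that clade.
ocelli absent: derived state 'absent' in Taxon 8 only — an autapomorphy, so it tells us nothing about relationships among taxa.
reduced hind limbs (derived state 'absent') is unique to Taxon 6 (autapomorphy; uninformative for grouping).
enlarged canines: derived state 'present' in Taxon 1 and Taxon 7 only — synapomorphy for {Taxon 1, Taxon 7}.
caudal autotomy groups Taxon 1 and Taxon 6, which is incompatible with the clades supported by the remaining characters; treating it as convergent (homoplasy) costs fewer steps than any alternative tree.
Most parsimonious ingroup topology: ((Taxon 1,Taxon 7),(Taxon 8,(Taxon 6,Taxon 3))).
Changes per character on this tree: nectar spur: 1; pollen tricolpate: 1; ocelli absent: 1; reduced hind limbs: 1; enlarged canines: 1; caudal autotomy: 2.
Total = 7.

7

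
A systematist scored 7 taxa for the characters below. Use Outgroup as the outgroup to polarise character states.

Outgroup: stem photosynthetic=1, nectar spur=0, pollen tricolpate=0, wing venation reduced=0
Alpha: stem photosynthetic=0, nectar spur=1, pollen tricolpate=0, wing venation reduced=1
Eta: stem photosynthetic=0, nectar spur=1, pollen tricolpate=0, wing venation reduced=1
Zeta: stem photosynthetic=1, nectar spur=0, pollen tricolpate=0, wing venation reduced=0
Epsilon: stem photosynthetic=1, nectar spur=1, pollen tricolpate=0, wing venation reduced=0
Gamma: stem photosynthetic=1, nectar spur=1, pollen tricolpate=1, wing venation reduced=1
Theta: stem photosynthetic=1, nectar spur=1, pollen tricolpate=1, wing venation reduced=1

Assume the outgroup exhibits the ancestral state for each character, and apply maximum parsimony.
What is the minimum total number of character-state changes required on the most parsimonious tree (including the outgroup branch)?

4

Character polarity is set by the outgroup: the derived state is whichever differs from the outgroup's state, so for stem photosynthetic the derived state is '0', and for the remaining characters it is '1'.
stem photosynthetic: derived state '0' in Alpha and Eta only — synapomorphy for {Alpha, Eta}.
nectar spur (derived state '1') is shared by Alpha, Epsilon, Eta, Gamma, and Theta — a synapomorphy uniting that clade.
Only Gamma and Theta show the derived state '1' for pollen tricolpate, supporting them as a clade.
wing venation reduced (derived state '1') is shared by Alpha, Eta, Gamma, and Theta — a synapomorphy uniting that clade.
Most parsimonious ingroup topology: ((((Alpha,Eta),(Gamma,Theta)),Epsilon),Zeta).
Changes per character on this tree: stem photosynthetic: 1; nectar spur: 1; pollen tricolpate: 1; wing venation reduced: 1.
Total = 4.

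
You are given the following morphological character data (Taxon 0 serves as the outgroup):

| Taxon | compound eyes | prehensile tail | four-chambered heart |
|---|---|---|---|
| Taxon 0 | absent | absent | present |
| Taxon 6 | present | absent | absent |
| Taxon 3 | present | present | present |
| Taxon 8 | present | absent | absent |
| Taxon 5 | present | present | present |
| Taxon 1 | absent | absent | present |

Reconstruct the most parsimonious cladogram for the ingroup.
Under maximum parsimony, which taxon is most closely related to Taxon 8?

Character polarity is set by the outgroup: the derived state is whichever differs from the outgroup's state, so for four-chambered heart the derived state is 'absent', and for the remaining characters it is 'present'.
compound eyes: derived state 'present' in Taxon 3, Taxon 5, Taxon 6, and Taxon 8 only — synapomorphy for {Taxon 3, Taxon 5, Taxon 6, Taxon 8}.
prehensile tail (derived state 'present') is shared by Taxon 3 and Taxon 5 — a synapomorphy uniting that clade.
four-chambered heart: derived state 'absent' in Taxon 6 and Taxon 8 only — synapomorphy for {Taxon 6, Taxon 8}.
Most parsimonious ingroup topology: (((Taxon 6,Taxon 8),(Taxon 3,Taxon 5)),Taxon 1).
Taxon 8 and Taxon 6 form a cherry on this tree, so they are sister taxa.

Taxon 6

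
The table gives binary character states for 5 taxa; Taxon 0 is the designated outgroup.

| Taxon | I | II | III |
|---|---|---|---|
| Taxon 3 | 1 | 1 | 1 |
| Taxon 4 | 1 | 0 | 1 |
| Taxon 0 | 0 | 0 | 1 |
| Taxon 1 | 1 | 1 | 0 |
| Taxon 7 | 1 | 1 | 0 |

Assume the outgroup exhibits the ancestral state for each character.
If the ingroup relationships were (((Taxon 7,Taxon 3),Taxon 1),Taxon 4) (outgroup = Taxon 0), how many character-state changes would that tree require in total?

4

Map each character onto (((Taxon 7,Taxon 3),Taxon 1),Taxon 4) (rooted by Taxon 0) and count the minimum state changes it requires (Fitch parsimony):
I: 1; II: 1; III: 2.
Total tree length = 4.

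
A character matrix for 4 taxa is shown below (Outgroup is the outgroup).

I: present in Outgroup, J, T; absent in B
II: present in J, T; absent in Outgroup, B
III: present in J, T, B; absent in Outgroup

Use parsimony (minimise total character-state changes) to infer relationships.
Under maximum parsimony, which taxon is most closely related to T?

Character polarity is set by the outgroup: the derived state is whichever differs from the outgroup's state, so for I the derived state is 'absent', and for the remaining characters it is 'present'.
I (derived state 'absent') is unique to B (autapomorphy; uninformative for grouping).
II (derived state 'present') is shared by J and T — a synapomorphy uniting that clade.
All ingroup taxa share the derived state 'present' for III; it defines the ingroup but does not resolve relationships within it.
Most parsimonious ingroup topology: ((T,J),B).
T and J form a cherry on this tree, so they are sister taxa.

J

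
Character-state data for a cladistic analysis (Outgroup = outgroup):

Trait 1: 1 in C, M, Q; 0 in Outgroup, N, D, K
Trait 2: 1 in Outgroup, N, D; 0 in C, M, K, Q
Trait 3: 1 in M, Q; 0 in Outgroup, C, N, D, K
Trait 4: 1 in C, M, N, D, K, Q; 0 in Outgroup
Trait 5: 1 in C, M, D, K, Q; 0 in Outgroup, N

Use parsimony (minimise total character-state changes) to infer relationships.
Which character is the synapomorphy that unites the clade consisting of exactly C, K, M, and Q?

Trait 2

Character polarity is set by the outgroup: the derived state is whichever differs from the outgroup's state, so for Trait 2 the derived state is '0', and for the remaining characters it is '1'.
Trait 1: derived state '1' in C, M, and Q only — synapomorphy for {C, M, Q}.
Trait 2 (derived state '0') is shared by C, K, M, and Q — a synapomorphy uniting that clade.
Trait 3: derived state '1' in M and Q only — synapomorphy for {M, Q}.
All ingroup taxa share the derived state '1' for Trait 4; it defines the ingroup but does not resolve relationships within it.
Trait 5 (derived state '1') is shared by C, D, K, M, and Q — a synapomorphy uniting that clade.
Most parsimonious ingroup topology: ((((C,(M,Q)),K),D),N).
The clade {C, K, M, Q} is supported by Trait 2: its derived state '0' occurs in exactly those taxa and in no other taxon (including the outgroup).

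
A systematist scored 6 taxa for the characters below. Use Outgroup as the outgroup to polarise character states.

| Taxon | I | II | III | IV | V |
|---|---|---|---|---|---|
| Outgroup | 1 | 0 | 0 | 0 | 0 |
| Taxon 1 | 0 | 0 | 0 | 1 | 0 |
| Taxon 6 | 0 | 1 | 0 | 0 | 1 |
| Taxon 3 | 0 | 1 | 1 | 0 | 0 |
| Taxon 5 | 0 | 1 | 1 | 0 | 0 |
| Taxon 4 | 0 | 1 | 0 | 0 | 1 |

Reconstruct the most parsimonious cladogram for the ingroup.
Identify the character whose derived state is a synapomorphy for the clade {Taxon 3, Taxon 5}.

Character polarity is set by the outgroup: the derived state is whichever differs from the outgroup's state, so for I the derived state is '0', and for the remaining characters it is '1'.
I (derived state '0') is shared by all ingroup taxa — unites the whole ingroup.
II (derived state '1') is shared by Taxon 3, Taxon 4, Taxon 5, and Taxon 6 — a synapomorphy uniting that clade.
III (derived state '1') is shared by Taxon 3 and Taxon 5 — a synapomorphy uniting that clade.
IV: derived state '1' in Taxon 1 only — an autapomorphy, so it tells us nothing about relationships among taxa.
V: derived state '1' in Taxon 4 and Taxon 6 only — synapomorphy for {Taxon 4, Taxon 6}.
Most parsimonious ingroup topology: (Taxon 1,((Taxon 6,Taxon 4),(Taxon 3,Taxon 5))).
The clade {Taxon 3, Taxon 5} is supported by III: its derived state '1' occurs in exactly those taxa and in no other taxon (including the outgroup).

III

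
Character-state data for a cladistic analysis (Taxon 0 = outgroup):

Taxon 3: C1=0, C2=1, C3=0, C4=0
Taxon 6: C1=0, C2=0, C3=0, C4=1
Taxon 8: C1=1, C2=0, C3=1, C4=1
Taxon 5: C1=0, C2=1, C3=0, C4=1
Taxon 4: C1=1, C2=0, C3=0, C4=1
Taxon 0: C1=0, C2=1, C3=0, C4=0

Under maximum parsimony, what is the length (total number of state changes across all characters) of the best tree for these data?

4

Character polarity is set by the outgroup: the derived state is whichever differs from the outgroup's state, so for C2 the derived state is '0', and for the remaining characters it is '1'.
C1: derived state '1' in Taxon 4 and Taxon 8 only — synapomorphy for {Taxon 4, Taxon 8}.
C2 (derived state '0') is shared by Taxon 4, Taxon 6, and Taxon 8 — a synapomorphy uniting that clade.
C3: derived state '1' in Taxon 8 only — an autapomorphy, so it tells us nothing about relationships among taxa.
C4 (derived state '1') is shared by Taxon 4, Taxon 5, Taxon 6, and Taxon 8 — a synapomorphy uniting that clade.
Most parsimonious ingroup topology: ((((Taxon 4,Taxon 8),Taxon 6),Taxon 5),Taxon 3).
Changes per character on this tree: C1: 1; C2: 1; C3: 1; C4: 1.
Total = 4.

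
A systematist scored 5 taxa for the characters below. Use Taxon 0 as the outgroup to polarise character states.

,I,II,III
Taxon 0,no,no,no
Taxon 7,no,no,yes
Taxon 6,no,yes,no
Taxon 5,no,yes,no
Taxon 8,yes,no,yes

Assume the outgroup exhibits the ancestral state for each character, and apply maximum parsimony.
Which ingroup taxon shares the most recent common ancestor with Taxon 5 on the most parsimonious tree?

The outgroup has state 'no' for every character, so 'yes' is the derived state throughout.
I (derived state 'yes') is unique to Taxon 8 (autapomorphy; uninformative for grouping).
Only Taxon 5 and Taxon 6 show the derived state 'yes' for II, supporting them as a clade.
III: derived state 'yes' in Taxon 7 and Taxon 8 only — synapomorphy for {Taxon 7, Taxon 8}.
Most parsimonious ingroup topology: ((Taxon 7,Taxon 8),(Taxon 6,Taxon 5)).
Taxon 5 and Taxon 6 form a cherry on this tree, so they are sister taxa.

Taxon 6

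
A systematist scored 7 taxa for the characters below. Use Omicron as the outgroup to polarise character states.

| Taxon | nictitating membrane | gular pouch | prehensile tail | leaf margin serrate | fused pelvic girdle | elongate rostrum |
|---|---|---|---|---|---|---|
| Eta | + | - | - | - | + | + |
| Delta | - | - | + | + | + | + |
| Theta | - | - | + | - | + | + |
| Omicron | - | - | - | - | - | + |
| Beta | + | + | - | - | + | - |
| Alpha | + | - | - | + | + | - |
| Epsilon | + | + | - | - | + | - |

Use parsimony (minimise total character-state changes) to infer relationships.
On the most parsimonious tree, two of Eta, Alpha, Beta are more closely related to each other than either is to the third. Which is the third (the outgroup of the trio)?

Eta

Character polarity is set by the outgroup: the derived state is whichever differs from the outgroup's state, so for elongate rostrum the derived state is '-', and for the remaining characters it is '+'.
nictitating membrane: derived state '+' in Alpha, Beta, Epsilon, and Eta only — synapomorphy for {Alpha, Beta, Epsilon, Eta}.
gular pouch (derived state '+') is shared by Beta and Epsilon — a synapomorphy uniting that clade.
prehensile tail: derived state '+' in Delta and Theta only — synapomorphy for {Delta, Theta}.
leaf margin serrate (state '+') occurs in Alpha and Delta but conflicts with the nesting implied by the other characters — most parsimoniously interpreted as homoplasy.
All ingroup taxa share the derived state '+' for fused pelvic girdle; it defines the ingroup but does not resolve relationships within it.
elongate rostrum: derived state '-' in Alpha, Beta, and Epsilon only — synapomorphy for {Alpha, Beta, Epsilon}.
Most parsimonious ingroup topology: ((Delta,Theta),(((Epsilon,Beta),Alpha),Eta)).
Alpha and Beta share a more recent common ancestor with each other than either does with Eta, so Eta is the least closely related of the three.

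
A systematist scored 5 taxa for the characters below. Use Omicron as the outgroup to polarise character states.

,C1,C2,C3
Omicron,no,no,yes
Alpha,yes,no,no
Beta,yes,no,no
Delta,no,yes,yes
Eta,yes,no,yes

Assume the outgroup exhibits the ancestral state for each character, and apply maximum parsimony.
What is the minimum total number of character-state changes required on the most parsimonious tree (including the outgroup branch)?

Character polarity is set by the outgroup: the derived state is whichever differs from the outgroup's state, so for C3 the derived state is 'no', and for the remaining characters it is 'yes'.
Only Alpha, Beta, and Eta show the derived state 'yes' for C1, supporting them as a clade.
C2: derived state 'yes' in Delta only — an autapomorphy, so it tells us nothing about relationships among taxa.
C3 (derived state 'no') is shared by Alpha and Beta — a synapomorphy uniting that clade.
Most parsimonious ingroup topology: (((Alpha,Beta),Eta),Delta).
Changes per character on this tree: C1: 1; C2: 1; C3: 1.
Total = 3.

3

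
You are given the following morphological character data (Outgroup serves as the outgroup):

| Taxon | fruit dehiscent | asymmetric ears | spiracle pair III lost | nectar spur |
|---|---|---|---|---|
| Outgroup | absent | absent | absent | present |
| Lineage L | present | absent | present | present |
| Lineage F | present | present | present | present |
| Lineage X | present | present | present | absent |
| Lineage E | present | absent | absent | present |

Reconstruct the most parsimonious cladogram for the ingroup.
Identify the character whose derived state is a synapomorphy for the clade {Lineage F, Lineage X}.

Character polarity is set by the outgroup: the derived state is whichever differs from the outgroup's state, so for nectar spur the derived state is 'absent', and for the remaining characters it is 'present'.
All ingroup taxa share the derived state 'present' for fruit dehiscent; it defines the ingroup but does not resolve relationships within it.
asymmetric ears: derived state 'present' in Lineage F and Lineage X only — synapomorphy for {Lineage F, Lineage X}.
spiracle pair III lost (derived state 'present') is shared by Lineage F, Lineage L, and Lineage X — a synapomorphy uniting that clade.
nectar spur (derived state 'absent') is unique to Lineage X (autapomorphy; uninformative for grouping).
Most parsimonious ingroup topology: ((Lineage L,(Lineage F,Lineage X)),Lineage E).
The clade {Lineage F, Lineage X} is supported by asymmetric ears: its derived state 'present' occurs in exactly those taxa and in no other taxon (including the outgroup).

asymmetric ears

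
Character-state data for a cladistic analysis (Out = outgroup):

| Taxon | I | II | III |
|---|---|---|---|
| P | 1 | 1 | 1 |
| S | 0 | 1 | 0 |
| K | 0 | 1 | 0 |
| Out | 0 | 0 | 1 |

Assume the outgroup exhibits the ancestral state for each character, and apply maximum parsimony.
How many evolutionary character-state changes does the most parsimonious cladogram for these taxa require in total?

3

Character polarity is set by the outgroup: the derived state is whichever differs from the outgroup's state, so for III the derived state is '0', and for the remaining characters it is '1'.
I: derived state '1' in P only — an autapomorphy, so it tells us nothing about relationships among taxa.
All ingroup taxa share the derived state '1' for II; it defines the ingroup but does not resolve relationships within it.
III: derived state '0' in K and S only — synapomorphy for {K, S}.
Most parsimonious ingroup topology: ((S,K),P).
Changes per character on this tree: I: 1; II: 1; III: 1.
Total = 3.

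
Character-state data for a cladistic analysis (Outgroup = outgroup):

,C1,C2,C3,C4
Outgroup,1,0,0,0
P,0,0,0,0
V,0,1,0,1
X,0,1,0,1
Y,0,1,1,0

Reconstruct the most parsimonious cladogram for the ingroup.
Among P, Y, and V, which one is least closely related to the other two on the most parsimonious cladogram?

Character polarity is set by the outgroup: the derived state is whichever differs from the outgroup's state, so for C1 the derived state is '0', and for the remaining characters it is '1'.
C1 (derived state '0') is shared by all ingroup taxa — unites the whole ingroup.
C2 (derived state '1') is shared by V, X, and Y — a synapomorphy uniting that clade.
C3: derived state '1' in Y only — an autapomorphy, so it tells us nothing about relationships among taxa.
C4 (derived state '1') is shared by V and X — a synapomorphy uniting that clade.
Most parsimonious ingroup topology: (P,((V,X),Y)).
V and Y share a more recent common ancestor with each other than either does with P, so P is the least closely related of the three.

P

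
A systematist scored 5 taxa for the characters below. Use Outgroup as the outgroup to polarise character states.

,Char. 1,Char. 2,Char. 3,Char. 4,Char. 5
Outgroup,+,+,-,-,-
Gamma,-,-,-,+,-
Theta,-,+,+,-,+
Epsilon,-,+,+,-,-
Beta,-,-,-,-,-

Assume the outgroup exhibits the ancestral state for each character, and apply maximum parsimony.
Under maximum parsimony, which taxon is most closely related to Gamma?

Character polarity is set by the outgroup: the derived state is whichever differs from the outgroup's state, so for Char. 1, Char. 2 the derived state is '-', and for the remaining characters it is '+'.
All ingroup taxa share the derived state '-' for Char. 1; it defines the ingroup but does not resolve relationships within it.
Only Beta and Gamma show the derived state '-' for Char. 2, supporting them as a clade.
Char. 3: derived state '+' in Epsilon and Theta only — synapomorphy for {Epsilon, Theta}.
Char. 4: derived state '+' in Gamma only — an autapomorphy, so it tells us nothing about relationships among taxa.
Char. 5 (derived state '+') is unique to Theta (autapomorphy; uninformative for grouping).
Most parsimonious ingroup topology: ((Gamma,Beta),(Theta,Epsilon)).
Gamma and Beta form a cherry on this tree, so they are sister taxa.

Beta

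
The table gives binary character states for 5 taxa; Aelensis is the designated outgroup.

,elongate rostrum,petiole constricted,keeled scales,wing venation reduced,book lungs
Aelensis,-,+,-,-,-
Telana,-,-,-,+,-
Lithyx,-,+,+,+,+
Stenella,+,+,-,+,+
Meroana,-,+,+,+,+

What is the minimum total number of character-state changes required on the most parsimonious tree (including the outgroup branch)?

5

Character polarity is set by the outgroup: the derived state is whichever differs from the outgroup's state, so for petiole constricted the derived state is '-', and for the remaining characters it is '+'.
elongate rostrum (derived state '+') is unique to Stenella (autapomorphy; uninformative for grouping).
petiole constricted (derived state '-') is unique to Telana (autapomorphy; uninformative for grouping).
keeled scales: derived state '+' in Lithyx and Meroana only — synapomorphy for {Lithyx, Meroana}.
wing venation reduced (derived state '+') is shared by all ingroup taxa — unites the whole ingroup.
Only Lithyx, Meroana, and Stenella show the derived state '+' for book lungs, supporting them as a clade.
Most parsimonious ingroup topology: (Telana,((Lithyx,Meroana),Stenella)).
Changes per character on this tree: elongate rostrum: 1; petiole constricted: 1; keeled scales: 1; wing venation reduced: 1; book lungs: 1.
Total = 5.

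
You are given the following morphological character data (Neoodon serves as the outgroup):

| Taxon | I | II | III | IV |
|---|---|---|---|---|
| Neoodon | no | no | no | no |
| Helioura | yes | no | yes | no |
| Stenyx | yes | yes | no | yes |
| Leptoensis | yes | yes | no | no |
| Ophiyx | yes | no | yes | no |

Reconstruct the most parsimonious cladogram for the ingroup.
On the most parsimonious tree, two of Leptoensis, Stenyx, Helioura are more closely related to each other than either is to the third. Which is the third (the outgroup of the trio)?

Helioura

The outgroup has state 'no' for every character, so 'yes' is the derived state throughout.
I (derived state 'yes') is shared by all ingroup taxa — unites the whole ingroup.
II (derived state 'yes') is shared by Leptoensis and Stenyx — a synapomorphy uniting that clade.
Only Helioura and Ophiyx show the derived state 'yes' for III, supporting them as a clade.
IV (derived state 'yes') is unique to Stenyx (autapomorphy; uninformative for grouping).
Most parsimonious ingroup topology: ((Helioura,Ophiyx),(Stenyx,Leptoensis)).
Stenyx and Leptoensis share a more recent common ancestor with each other than either does with Helioura, so Helioura is the least closely related of the three.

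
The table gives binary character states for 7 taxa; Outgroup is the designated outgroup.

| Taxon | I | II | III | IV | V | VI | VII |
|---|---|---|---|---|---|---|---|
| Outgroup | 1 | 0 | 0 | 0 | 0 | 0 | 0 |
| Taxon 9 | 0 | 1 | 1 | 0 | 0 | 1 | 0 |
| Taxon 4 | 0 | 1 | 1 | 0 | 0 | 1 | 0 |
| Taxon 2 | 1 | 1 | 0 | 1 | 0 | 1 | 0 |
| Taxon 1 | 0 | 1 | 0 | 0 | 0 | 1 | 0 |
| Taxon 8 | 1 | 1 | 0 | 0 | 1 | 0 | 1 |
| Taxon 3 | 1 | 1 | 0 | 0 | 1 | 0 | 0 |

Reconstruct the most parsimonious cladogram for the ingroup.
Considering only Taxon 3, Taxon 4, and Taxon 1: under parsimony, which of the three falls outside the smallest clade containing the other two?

Character polarity is set by the outgroup: the derived state is whichever differs from the outgroup's state, so for I the derived state is '0', and for the remaining characters it is '1'.
I: derived state '0' in Taxon 1, Taxon 4, and Taxon 9 only — synapomorphy for {Taxon 1, Taxon 4, Taxon 9}.
All ingroup taxa share the derived state '1' for II; it defines the ingroup but does not resolve relationships within it.
III (derived state '1') is shared by Taxon 4 and Taxon 9 — a synapomorphy uniting that clade.
IV (derived state '1') is unique to Taxon 2 (autapomorphy; uninformative for grouping).
V: derived state '1' in Taxon 3 and Taxon 8 only — synapomorphy for {Taxon 3, Taxon 8}.
Only Taxon 1, Taxon 2, Taxon 4, and Taxon 9 show the derived state '1' for VI, supporting them as a clade.
VII: derived state '1' in Taxon 8 only — an autapomorphy, so it tells us nothing about relationships among taxa.
Most parsimonious ingroup topology: ((((Taxon 9,Taxon 4),Taxon 1),Taxon 2),(Taxon 8,Taxon 3)).
Taxon 4 and Taxon 1 share a more recent common ancestor with each other than either does with Taxon 3, so Taxon 3 is the least closely related of the three.

Taxon 3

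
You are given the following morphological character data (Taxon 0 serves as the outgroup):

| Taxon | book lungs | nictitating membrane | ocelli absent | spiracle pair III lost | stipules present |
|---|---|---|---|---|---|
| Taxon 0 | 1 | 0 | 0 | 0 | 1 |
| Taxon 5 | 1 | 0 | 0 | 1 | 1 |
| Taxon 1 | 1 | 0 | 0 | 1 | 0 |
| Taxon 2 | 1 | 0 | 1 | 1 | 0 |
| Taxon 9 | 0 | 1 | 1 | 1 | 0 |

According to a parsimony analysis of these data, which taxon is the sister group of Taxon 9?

Taxon 2

Character polarity is set by the outgroup: the derived state is whichever differs from the outgroup's state, so for book lungs, stipules present the derived state is '0', and for the remaining characters it is '1'.
book lungs: derived state '0' in Taxon 9 only — an autapomorphy, so it tells us nothing about relationships among taxa.
nictitating membrane (derived state '1') is unique to Taxon 9 (autapomorphy; uninformative for grouping).
Only Taxon 2 and Taxon 9 show the derived state '1' for ocelli absent, supporting them as a clade.
All ingroup taxa share the derived state '1' for spiracle pair III lost; it defines the ingroup but does not resolve relationships within it.
stipules present (derived state '0') is shared by Taxon 1, Taxon 2, and Taxon 9 — a synapomorphy uniting that clade.
Most parsimonious ingroup topology: (Taxon 5,(Taxon 1,(Taxon 2,Taxon 9))).
Taxon 9 and Taxon 2 form a cherry on this tree, so they are sister taxa.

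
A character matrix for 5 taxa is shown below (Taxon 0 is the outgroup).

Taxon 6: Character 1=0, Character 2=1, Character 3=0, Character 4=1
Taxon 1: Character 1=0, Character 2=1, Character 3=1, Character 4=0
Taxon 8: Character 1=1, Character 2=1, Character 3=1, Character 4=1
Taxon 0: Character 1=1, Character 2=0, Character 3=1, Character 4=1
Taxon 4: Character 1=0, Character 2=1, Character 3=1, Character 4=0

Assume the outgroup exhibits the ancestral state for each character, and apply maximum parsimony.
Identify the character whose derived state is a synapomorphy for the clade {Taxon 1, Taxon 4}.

Character 4

Character polarity is set by the outgroup: the derived state is whichever differs from the outgroup's state, so for Character 1, Character 3, Character 4 the derived state is '0', and for the remaining characters it is '1'.
Character 1 (derived state '0') is shared by Taxon 1, Taxon 4, and Taxon 6 — a synapomorphy uniting that clade.
Character 2 (derived state '1') is shared by all ingroup taxa — unites the whole ingroup.
Character 3 (derived state '0') is unique to Taxon 6 (autapomorphy; uninformative for grouping).
Character 4 (derived state '0') is shared by Taxon 1 and Taxon 4 — a synapomorphy uniting that clade.
Most parsimonious ingroup topology: (((Taxon 4,Taxon 1),Taxon 6),Taxon 8).
The clade {Taxon 1, Taxon 4} is supported by Character 4: its derived state '0' occurs in exactly those taxa and in no other taxon (including the outgroup).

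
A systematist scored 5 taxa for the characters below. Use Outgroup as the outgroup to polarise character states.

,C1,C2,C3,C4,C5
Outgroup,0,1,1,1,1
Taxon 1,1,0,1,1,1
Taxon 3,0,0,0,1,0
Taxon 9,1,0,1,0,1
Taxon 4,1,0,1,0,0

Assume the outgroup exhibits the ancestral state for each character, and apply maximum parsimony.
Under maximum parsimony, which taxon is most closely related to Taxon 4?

Character polarity is set by the outgroup: the derived state is whichever differs from the outgroup's state, so for C2, C3, C4, C5 the derived state is '0', and for the remaining characters it is '1'.
C1: derived state '1' in Taxon 1, Taxon 4, and Taxon 9 only — synapomorphy for {Taxon 1, Taxon 4, Taxon 9}.
C2 (derived state '0') is shared by all ingroup taxa — unites the whole ingroup.
C3: derived state '0' in Taxon 3 only — an autapomorphy, so it tells us nothing about relationships among taxa.
Only Taxon 4 and Taxon 9 show the derived state '0' for C4, supporting them as a clade.
C5 (state '0') occurs in Taxon 3 and Taxon 4 but conflicts with the nesting implied by the other characters — most parsimoniously interpreted as homoplasy.
Most parsimonious ingroup topology: ((Taxon 1,(Taxon 9,Taxon 4)),Taxon 3).
Taxon 4 and Taxon 9 form a cherry on this tree, so they are sister taxa.

Taxon 9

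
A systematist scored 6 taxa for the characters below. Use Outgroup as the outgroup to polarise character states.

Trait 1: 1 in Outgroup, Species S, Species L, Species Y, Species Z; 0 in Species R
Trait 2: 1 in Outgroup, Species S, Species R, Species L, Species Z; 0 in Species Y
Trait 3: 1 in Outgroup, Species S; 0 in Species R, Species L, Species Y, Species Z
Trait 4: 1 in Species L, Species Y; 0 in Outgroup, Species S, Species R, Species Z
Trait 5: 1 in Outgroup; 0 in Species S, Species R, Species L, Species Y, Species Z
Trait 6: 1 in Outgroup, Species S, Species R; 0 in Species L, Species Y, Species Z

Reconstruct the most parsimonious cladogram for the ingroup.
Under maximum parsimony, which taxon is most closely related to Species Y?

Character polarity is set by the outgroup: the derived state is whichever differs from the outgroup's state, so for Trait 1, Trait 2, Trait 3, Trait 5, Trait 6 the derived state is '0', and for the remaining characters it is '1'.
Trait 1 (derived state '0') is unique to Species R (autapomorphy; uninformative for grouping).
Trait 2: derived state '0' in Species Y only — an autapomorphy, so it tells us nothing about relationships among taxa.
Only Species L, Species R, Species Y, and Species Z show the derived state '0' for Trait 3, supporting them as a clade.
Only Species L and Species Y show the derived state '1' for Trait 4, supporting them as a clade.
Trait 5 (derived state '0') is shared by all ingroup taxa — unites the whole ingroup.
Trait 6: derived state '0' in Species L, Species Y, and Species Z only — synapomorphy for {Species L, Species Y, Species Z}.
Most parsimonious ingroup topology: (Species S,(Species R,((Species L,Species Y),Species Z))).
Species Y and Species L form a cherry on this tree, so they are sister taxa.

Species L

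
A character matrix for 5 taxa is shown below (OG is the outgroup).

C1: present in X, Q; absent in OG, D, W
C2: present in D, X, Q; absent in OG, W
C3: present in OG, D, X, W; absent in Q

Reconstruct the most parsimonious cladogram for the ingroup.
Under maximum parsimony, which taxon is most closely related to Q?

Character polarity is set by the outgroup: the derived state is whichever differs from the outgroup's state, so for C3 the derived state is 'absent', and for the remaining characters it is 'present'.
C1: derived state 'present' in Q and X only — synapomorphy for {Q, X}.
C2: derived state 'present' in D, Q, and X only — synapomorphy for {D, Q, X}.
C3 (derived state 'absent') is unique to Q (autapomorphy; uninformative for grouping).
Most parsimonious ingroup topology: ((D,(X,Q)),W).
Q and X form a cherry on this tree, so they are sister taxa.

X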